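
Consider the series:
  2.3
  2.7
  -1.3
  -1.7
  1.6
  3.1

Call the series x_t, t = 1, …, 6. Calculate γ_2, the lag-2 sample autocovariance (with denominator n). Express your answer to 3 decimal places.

Mean x̄ = (2.3 + 2.7 − 1.3 − 1.7 + 1.6 + 3.1)/6 = 1.1167
Deviations: 1.1833, 1.5833, -2.4167, -2.8167, 0.4833, 1.9833
Σ_{t=1}^{4}(x_t−x̄)(x_{t+2}−x̄) = -14.0739
γ_2 = -14.0739 / 6 = -2.346

-2.346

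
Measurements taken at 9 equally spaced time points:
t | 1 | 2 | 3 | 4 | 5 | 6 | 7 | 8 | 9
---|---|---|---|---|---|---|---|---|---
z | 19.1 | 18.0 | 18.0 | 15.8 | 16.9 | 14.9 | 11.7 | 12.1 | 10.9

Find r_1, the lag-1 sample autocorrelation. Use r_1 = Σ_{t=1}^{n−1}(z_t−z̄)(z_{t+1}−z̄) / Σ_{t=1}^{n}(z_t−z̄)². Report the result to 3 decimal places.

0.619

Mean z̄ = (19.1 + 18.0 + 18.0 + 15.8 + 16.9 + 14.9 + 11.7 + 12.1 + 10.9)/9 = 15.2667
Numerator Σ_{t=1}^{8}(z_t−z̄)(z_{t+1}−z̄) = 46.1089
Denominator Σ(z_t−z̄)² = 74.5400
r_1 = 46.1089 / 74.5400 = 0.619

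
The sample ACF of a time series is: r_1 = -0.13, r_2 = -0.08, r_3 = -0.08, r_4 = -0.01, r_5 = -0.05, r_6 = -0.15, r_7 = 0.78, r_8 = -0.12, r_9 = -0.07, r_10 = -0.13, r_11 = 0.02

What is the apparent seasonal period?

The largest autocorrelation is r_7 = 0.78; the remaining lags stay at or below 0.02.
The dominant spike at lag 7 indicates a seasonal period of 7.

7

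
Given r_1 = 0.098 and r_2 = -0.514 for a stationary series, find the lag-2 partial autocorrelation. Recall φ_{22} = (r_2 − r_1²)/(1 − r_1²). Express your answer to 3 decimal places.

-0.529

φ_{22} = (r_2 − r_1²) / (1 − r_1²)
r_1² = (0.098)² = 0.009604
Numerator = -0.514 − 0.0096 = -0.5236; denominator = 1 − 0.0096 = 0.9904
φ_{22} = -0.5236 / 0.9904 = -0.529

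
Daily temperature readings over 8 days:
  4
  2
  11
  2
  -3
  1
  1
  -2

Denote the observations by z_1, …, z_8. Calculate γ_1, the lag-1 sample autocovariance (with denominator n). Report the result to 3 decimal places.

1.250

Mean z̄ = (4 + 2 + 11 + 2 − 3 + 1 + 1 − 2)/8 = 2.0000
Deviations: 2.0000, 0.0000, 9.0000, 0.0000, -5.0000, -1.0000, -1.0000, -4.0000
Σ_{t=1}^{7}(z_t−z̄)(z_{t+1}−z̄) = 10.0000
γ_1 = 10.0000 / 8 = 1.250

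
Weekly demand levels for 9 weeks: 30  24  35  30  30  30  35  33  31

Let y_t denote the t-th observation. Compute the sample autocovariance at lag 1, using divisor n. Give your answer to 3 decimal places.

-2.112

Mean ȳ = (30 + 24 + 35 + 30 + 30 + 30 + 35 + 33 + 31)/9 = 30.8889
Σ_{t=1}^{8}(y_t−ȳ)(y_{t+1}−ȳ) = -19.0123
γ_1 = -19.0123 / 9 = -2.112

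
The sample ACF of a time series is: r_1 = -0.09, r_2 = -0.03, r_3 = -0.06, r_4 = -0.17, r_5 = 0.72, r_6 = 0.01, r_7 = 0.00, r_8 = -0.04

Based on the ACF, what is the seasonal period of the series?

5

The largest autocorrelation is r_5 = 0.72; the remaining lags stay at or below 0.01.
The dominant spike at lag 5 indicates a seasonal period of 5.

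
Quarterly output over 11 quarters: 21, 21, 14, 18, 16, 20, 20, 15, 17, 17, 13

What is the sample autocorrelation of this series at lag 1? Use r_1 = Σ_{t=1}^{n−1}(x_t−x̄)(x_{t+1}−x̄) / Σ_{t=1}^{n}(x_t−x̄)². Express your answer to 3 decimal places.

-0.031

Mean x̄ = (21 + 21 + 14 + 18 + 16 + 20 + 20 + 15 + 17 + 17 + 13)/11 = 17.4545
Numerator Σ_{t=1}^{10}(x_t−x̄)(x_{t+1}−x̄) = -2.4793
Denominator Σ(x_t−x̄)² = 78.7273
r_1 = -2.4793 / 78.7273 = -0.031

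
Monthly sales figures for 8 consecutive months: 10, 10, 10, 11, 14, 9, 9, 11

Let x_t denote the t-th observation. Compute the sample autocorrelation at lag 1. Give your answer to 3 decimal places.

-0.097

Mean x̄ = (10 + 10 + 10 + 11 + 14 + 9 + 9 + 11)/8 = 10.5000
Deviations from mean: -0.5000, -0.5000, -0.5000, 0.5000, 3.5000, -1.5000, -1.5000, 0.5000
Σ(x_t−x̄)(x_{t+1}−x̄) = (0.2500) + (0.2500) + (-0.2500) + (1.7500) + (-5.2500) + (2.2500) + (-0.7500) = -1.7500
Denominator Σ(x_t−x̄)² = 18.0000
r_1 = -1.7500 / 18.0000 = -0.097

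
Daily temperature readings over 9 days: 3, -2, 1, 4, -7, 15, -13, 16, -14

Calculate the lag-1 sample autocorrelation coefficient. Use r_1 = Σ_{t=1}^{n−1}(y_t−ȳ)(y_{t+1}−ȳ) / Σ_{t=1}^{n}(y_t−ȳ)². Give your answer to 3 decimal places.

Mean ȳ = (3 − 2 + 1 + 4 − 7 + 15 − 13 + 16 − 14)/9 = 0.3333
Numerator Σ_{t=1}^{8}(y_t−ȳ)(y_{t+1}−ȳ) = -768.7778
Denominator Σ(y_t−ȳ)² = 924.0000
r_1 = -768.7778 / 924.0000 = -0.832

-0.832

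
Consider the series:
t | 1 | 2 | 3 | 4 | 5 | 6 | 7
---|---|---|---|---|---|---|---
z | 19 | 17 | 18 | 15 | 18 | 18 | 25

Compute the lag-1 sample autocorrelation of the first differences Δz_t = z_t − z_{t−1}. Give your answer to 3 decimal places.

First differences Δz: -2, 1, -3, 3, 0, 7
Mean of differences = 1.0000
Numerator Σ(Δz_t−Δz̄)(Δz_{t+1}−Δz̄) = -16.0000
Denominator Σ(Δz_t−Δz̄)² = 66.0000
r_1(Δz) = -16.0000 / 66.0000 = -0.242

-0.242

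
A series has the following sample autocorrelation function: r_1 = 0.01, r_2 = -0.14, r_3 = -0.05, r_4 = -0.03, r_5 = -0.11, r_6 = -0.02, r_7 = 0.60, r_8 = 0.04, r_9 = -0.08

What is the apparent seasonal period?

The largest autocorrelation is r_7 = 0.60; the remaining lags stay at or below 0.04.
The dominant spike at lag 7 indicates a seasonal period of 7.

7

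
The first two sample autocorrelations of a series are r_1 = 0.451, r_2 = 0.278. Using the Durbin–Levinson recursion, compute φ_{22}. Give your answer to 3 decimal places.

0.094

φ_{22} = (r_2 − r_1²) / (1 − r_1²)
r_1² = (0.451)² = 0.203401
Numerator = 0.278 − 0.2034 = 0.0746; denominator = 1 − 0.2034 = 0.7966
φ_{22} = 0.0746 / 0.7966 = 0.094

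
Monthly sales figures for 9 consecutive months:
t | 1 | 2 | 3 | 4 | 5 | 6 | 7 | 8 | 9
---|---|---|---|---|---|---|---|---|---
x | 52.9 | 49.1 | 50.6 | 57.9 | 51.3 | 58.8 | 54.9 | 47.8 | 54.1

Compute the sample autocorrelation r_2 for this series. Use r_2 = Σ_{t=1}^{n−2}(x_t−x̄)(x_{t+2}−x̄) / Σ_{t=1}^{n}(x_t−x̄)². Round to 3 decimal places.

Mean x̄ = (52.9 + 49.1 + 50.6 + 57.9 + 51.3 + 58.8 + 54.9 + 47.8 + 54.1)/9 = 53.0444
Σ(x_t−x̄)(x_{t+2}−x̄) = (0.3531) + (-19.1525) + (4.2642) + (27.9464) + (-3.2369) + (-30.1847) + (1.9586) = -18.0517
Denominator Σ(x_t−x̄)² = 113.3622
r_2 = -18.0517 / 113.3622 = -0.159

-0.159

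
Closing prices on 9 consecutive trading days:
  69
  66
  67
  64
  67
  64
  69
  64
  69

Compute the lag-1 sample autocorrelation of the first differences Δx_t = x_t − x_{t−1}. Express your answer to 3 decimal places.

First differences Δx: -3, 1, -3, 3, -3, 5, -5, 5
Mean of differences = 0.0000
Numerator Σ(Δx_t−Δx̄)(Δx_{t+1}−Δx̄) = -89.0000
Denominator Σ(Δx_t−Δx̄)² = 112.0000
r_1(Δx) = -89.0000 / 112.0000 = -0.795

-0.795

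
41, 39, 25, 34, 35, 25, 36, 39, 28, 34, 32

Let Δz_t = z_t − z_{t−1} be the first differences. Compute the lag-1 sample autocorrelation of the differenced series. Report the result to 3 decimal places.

First differences Δz: -2, -14, 9, 1, -10, 11, 3, -11, 6, -2
Mean of differences = -0.9000
Numerator Σ(Δz_t−Δz̄)(Δz_{t+1}−Δz̄) = -292.3100
Denominator Σ(Δz_t−Δz̄)² = 664.9000
r_1(Δz) = -292.3100 / 664.9000 = -0.440

-0.440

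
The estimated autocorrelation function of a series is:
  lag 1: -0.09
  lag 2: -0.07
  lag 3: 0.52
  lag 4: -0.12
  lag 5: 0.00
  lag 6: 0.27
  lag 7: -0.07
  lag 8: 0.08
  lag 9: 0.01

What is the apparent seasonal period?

3

The largest autocorrelation is r_3 = 0.52, with a weaker echo at lag 6 (0.27); the remaining lags stay at or below 0.08.
The dominant spike at lag 3 indicates a seasonal period of 3.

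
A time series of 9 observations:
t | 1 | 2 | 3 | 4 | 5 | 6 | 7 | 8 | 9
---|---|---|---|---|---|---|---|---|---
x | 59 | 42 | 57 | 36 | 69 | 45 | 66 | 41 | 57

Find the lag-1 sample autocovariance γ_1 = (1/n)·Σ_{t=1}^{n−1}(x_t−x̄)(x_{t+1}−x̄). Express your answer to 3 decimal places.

Mean x̄ = (59 + 42 + 57 + 36 + 69 + 45 + 66 + 41 + 57)/9 = 52.4444
Σ_{t=1}^{8}(x_t−x̄)(x_{t+1}−x̄) = -894.6420
γ_1 = -894.6420 / 9 = -99.405

-99.405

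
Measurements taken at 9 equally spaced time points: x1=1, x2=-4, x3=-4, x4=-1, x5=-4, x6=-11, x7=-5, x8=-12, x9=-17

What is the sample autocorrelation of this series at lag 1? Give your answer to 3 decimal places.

Mean x̄ = (1 − 4 − 4 − 1 − 4 − 11 − 5 − 12 − 17)/9 = -6.3333
Numerator Σ_{t=1}^{8}(x_t−x̄)(x_{t+1}−x̄) = 83.2222
Denominator Σ(x_t−x̄)² = 268.0000
r_1 = 83.2222 / 268.0000 = 0.311

0.311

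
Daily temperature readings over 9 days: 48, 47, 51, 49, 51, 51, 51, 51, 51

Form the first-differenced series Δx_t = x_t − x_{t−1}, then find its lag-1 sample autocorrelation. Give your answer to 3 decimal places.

-0.739

First differences Δx: -1, 4, -2, 2, 0, 0, 0, 0
Mean of differences = 0.3750
Numerator Σ(Δx_t−Δx̄)(Δx_{t+1}−Δx̄) = -17.6406
Denominator Σ(Δx_t−Δx̄)² = 23.8750
r_1(Δx) = -17.6406 / 23.8750 = -0.739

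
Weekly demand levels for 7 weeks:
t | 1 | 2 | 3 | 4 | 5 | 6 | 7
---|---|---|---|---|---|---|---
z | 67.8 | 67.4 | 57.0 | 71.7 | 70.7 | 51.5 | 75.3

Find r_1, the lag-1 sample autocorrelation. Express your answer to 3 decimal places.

Mean z̄ = (67.8 + 67.4 + 57.0 + 71.7 + 70.7 + 51.5 + 75.3)/7 = 65.9143
Deviations from mean: 1.8857, 1.4857, -8.9143, 5.7857, 4.7857, -14.4143, 9.3857
Numerator Σ_{t=1}^{6}(z_t−z̄)(z_{t+1}−z̄) = -238.6002
Denominator Σ(z_t−z̄)² = 437.4686
r_1 = -238.6002 / 437.4686 = -0.545

-0.545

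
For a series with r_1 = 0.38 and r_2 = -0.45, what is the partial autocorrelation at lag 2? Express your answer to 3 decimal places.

-0.695

φ_{22} = (r_2 − r_1²) / (1 − r_1²)
r_1² = (0.38)² = 0.1444
Numerator = -0.45 − 0.1444 = -0.5944; denominator = 1 − 0.1444 = 0.8556
φ_{22} = -0.5944 / 0.8556 = -0.695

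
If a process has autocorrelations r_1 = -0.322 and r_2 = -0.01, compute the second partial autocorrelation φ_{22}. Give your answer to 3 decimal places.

-0.127

φ_{22} = (r_2 − r_1²) / (1 − r_1²)
r_1² = (-0.322)² = 0.103684
Numerator = -0.01 − 0.1037 = -0.1137; denominator = 1 − 0.1037 = 0.8963
φ_{22} = -0.1137 / 0.8963 = -0.127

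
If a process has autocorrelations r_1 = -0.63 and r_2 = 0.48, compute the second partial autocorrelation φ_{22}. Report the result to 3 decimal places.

0.138

φ_{22} = (r_2 − r_1²) / (1 − r_1²)
r_1² = (-0.63)² = 0.3969
Numerator = 0.48 − 0.3969 = 0.0831; denominator = 1 − 0.3969 = 0.6031
φ_{22} = 0.0831 / 0.6031 = 0.138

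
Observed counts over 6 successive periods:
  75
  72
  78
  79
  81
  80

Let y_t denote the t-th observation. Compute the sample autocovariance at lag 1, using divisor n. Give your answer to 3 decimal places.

4.292

Mean ȳ = (75 + 72 + 78 + 79 + 81 + 80)/6 = 77.5000
Σ_{t=1}^{5}(y_t−ȳ)(y_{t+1}−ȳ) = 25.7500
γ_1 = 25.7500 / 6 = 4.292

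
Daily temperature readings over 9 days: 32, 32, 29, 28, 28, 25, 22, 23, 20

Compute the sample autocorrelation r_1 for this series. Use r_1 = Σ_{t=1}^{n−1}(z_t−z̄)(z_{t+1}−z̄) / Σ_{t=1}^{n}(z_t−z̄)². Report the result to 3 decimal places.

0.627

Mean z̄ = (32 + 32 + 29 + 28 + 28 + 25 + 22 + 23 + 20)/9 = 26.5556
Numerator Σ_{t=1}^{8}(z_t−z̄)(z_{t+1}−z̄) = 92.9136
Denominator Σ(z_t−z̄)² = 148.2222
r_1 = 92.9136 / 148.2222 = 0.627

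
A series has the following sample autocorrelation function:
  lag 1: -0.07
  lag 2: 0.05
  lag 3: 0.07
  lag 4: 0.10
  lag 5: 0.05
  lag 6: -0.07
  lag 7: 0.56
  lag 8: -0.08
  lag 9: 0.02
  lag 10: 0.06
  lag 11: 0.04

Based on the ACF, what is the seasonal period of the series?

7

The largest autocorrelation is r_7 = 0.56; the remaining lags stay at or below 0.10.
The dominant spike at lag 7 indicates a seasonal period of 7.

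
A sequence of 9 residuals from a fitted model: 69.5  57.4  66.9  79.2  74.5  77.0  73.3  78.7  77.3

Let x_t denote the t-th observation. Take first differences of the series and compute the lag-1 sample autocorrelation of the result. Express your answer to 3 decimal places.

-0.278

First differences Δx: -12.1, 9.5, 12.3, -4.7, 2.5, -3.7, 5.4, -1.4
Mean of differences = 0.9750
Numerator Σ(Δx_t−Δx̄)(Δx_{t+1}−Δx̄) = -126.1681
Denominator Σ(Δx_t−Δx̄)² = 453.4950
r_1(Δx) = -126.1681 / 453.4950 = -0.278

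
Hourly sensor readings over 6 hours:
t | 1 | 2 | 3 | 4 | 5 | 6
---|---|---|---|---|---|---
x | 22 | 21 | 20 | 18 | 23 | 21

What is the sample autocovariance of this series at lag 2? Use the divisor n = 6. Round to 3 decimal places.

-0.620

Mean x̄ = (22 + 21 + 20 + 18 + 23 + 21)/6 = 20.8333
Deviations: 1.1667, 0.1667, -0.8333, -2.8333, 2.1667, 0.1667
Σ_{t=1}^{4}(x_t−x̄)(x_{t+2}−x̄) = -3.7222
γ_2 = -3.7222 / 6 = -0.620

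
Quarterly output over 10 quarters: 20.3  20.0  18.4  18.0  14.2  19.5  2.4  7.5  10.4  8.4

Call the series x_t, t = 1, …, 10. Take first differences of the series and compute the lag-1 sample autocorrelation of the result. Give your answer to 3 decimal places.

First differences Δx: -0.3, -1.6, -0.4, -3.8, 5.3, -17.1, 5.1, 2.9, -2.0
Mean of differences = -1.3222
Numerator Σ(Δx_t−Δx̄)(Δx_{t+1}−Δx̄) = -200.7916
Denominator Σ(Δx_t−Δx̄)² = 360.4356
r_1(Δx) = -200.7916 / 360.4356 = -0.557

-0.557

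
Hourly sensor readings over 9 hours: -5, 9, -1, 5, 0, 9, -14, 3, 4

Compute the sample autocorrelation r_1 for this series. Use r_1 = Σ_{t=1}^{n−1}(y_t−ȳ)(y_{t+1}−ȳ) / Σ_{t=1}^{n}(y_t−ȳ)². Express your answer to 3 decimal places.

Mean ȳ = (-5 + 9 − 1 + 5 + 0 + 9 − 14 + 3 + 4)/9 = 1.1111
Numerator Σ_{t=1}^{8}(y_t−ȳ)(y_{t+1}−ȳ) = -228.4568
Denominator Σ(y_t−ȳ)² = 422.8889
r_1 = -228.4568 / 422.8889 = -0.540

-0.540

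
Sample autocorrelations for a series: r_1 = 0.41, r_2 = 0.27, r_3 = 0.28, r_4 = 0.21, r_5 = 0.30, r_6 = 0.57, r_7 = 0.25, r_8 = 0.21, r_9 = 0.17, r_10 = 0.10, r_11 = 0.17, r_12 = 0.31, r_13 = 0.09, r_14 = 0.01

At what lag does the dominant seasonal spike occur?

6

The largest autocorrelation is r_6 = 0.57; the remaining lags stay at or below 0.41. The elevated value at lag 1 (0.41), dropping to 0.27 at lag 2, reflects decaying short-term dependence rather than seasonality.
The dominant spike at lag 6 indicates a seasonal period of 6.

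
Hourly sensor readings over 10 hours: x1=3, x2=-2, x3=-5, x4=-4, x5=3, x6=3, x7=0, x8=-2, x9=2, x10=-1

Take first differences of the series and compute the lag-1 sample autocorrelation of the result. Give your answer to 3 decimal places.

0.055

First differences Δx: -5, -3, 1, 7, 0, -3, -2, 4, -3
Mean of differences = -0.4444
Numerator Σ(Δx_t−Δx̄)(Δx_{t+1}−Δx̄) = 6.5802
Denominator Σ(Δx_t−Δx̄)² = 120.2222
r_1(Δx) = 6.5802 / 120.2222 = 0.055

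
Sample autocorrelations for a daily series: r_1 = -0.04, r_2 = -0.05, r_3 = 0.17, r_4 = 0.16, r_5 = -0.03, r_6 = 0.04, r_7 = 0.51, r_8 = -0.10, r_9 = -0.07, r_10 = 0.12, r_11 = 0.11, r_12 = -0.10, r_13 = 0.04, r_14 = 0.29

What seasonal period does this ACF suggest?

7

The largest autocorrelation is r_7 = 0.51, with a weaker echo at lag 14 (0.29); the remaining lags stay at or below 0.17.
The dominant spike at lag 7 indicates a seasonal period of 7.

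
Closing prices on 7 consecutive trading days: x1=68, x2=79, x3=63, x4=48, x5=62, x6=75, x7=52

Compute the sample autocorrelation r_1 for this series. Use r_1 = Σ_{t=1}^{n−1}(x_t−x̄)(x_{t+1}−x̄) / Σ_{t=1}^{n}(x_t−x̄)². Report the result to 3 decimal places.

-0.078

Mean x̄ = (68 + 79 + 63 + 48 + 62 + 75 + 52)/7 = 63.8571
Numerator Σ_{t=1}^{6}(x_t−x̄)(x_{t+1}−x̄) = -60.0204
Denominator Σ(x_t−x̄)² = 766.8571
r_1 = -60.0204 / 766.8571 = -0.078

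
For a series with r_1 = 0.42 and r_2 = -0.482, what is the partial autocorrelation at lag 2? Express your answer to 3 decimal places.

φ_{22} = (r_2 − r_1²) / (1 − r_1²)
r_1² = (0.42)² = 0.1764
Numerator = -0.482 − 0.1764 = -0.6584; denominator = 1 − 0.1764 = 0.8236
φ_{22} = -0.6584 / 0.8236 = -0.799

-0.799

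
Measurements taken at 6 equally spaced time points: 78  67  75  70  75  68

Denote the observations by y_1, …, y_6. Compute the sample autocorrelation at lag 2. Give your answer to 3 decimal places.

Mean ȳ = (78 + 67 + 75 + 70 + 75 + 68)/6 = 72.1667
Deviations from mean: 5.8333, -5.1667, 2.8333, -2.1667, 2.8333, -4.1667
Numerator Σ_{t=1}^{4}(y_t−ȳ)(y_{t+2}−ȳ) = 44.7778
Denominator Σ(y_t−ȳ)² = 98.8333
r_2 = 44.7778 / 98.8333 = 0.453

0.453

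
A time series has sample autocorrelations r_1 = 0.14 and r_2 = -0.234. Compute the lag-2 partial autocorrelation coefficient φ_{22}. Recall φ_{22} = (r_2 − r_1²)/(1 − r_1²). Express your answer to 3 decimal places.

φ_{22} = (r_2 − r_1²) / (1 − r_1²)
r_1² = (0.14)² = 0.0196
Numerator = -0.234 − 0.0196 = -0.2536; denominator = 1 − 0.0196 = 0.9804
φ_{22} = -0.2536 / 0.9804 = -0.259

-0.259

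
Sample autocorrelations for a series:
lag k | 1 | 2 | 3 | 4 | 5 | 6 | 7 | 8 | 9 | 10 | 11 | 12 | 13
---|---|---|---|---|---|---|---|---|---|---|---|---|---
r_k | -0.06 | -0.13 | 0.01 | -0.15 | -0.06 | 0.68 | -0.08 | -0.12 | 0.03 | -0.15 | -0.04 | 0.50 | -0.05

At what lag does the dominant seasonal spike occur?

6

The largest autocorrelation is r_6 = 0.68, with a weaker echo at lag 12 (0.50); the remaining lags stay at or below 0.03.
The dominant spike at lag 6 indicates a seasonal period of 6.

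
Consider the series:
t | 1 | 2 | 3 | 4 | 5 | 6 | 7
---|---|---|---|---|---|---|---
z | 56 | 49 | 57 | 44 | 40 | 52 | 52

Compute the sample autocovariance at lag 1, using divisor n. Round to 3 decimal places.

-1.571

Mean z̄ = (56 + 49 + 57 + 44 + 40 + 52 + 52)/7 = 50.0000
Σ_{t=1}^{6}(z_t−z̄)(z_{t+1}−z̄) = -11.0000
γ_1 = -11.0000 / 7 = -1.571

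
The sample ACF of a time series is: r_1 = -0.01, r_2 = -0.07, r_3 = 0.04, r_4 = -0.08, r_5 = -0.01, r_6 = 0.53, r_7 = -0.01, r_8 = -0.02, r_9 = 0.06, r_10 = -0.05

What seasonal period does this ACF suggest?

6

The largest autocorrelation is r_6 = 0.53; the remaining lags stay at or below 0.06.
The dominant spike at lag 6 indicates a seasonal period of 6.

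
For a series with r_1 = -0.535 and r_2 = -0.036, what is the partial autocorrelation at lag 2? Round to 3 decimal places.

φ_{22} = (r_2 − r_1²) / (1 − r_1²)
r_1² = (-0.535)² = 0.286225
Numerator = -0.036 − 0.2862 = -0.3222; denominator = 1 − 0.2862 = 0.7138
φ_{22} = -0.3222 / 0.7138 = -0.451

-0.451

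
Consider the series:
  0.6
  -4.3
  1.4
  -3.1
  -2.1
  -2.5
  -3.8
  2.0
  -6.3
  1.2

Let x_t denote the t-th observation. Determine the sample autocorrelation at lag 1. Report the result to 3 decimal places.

Mean x̄ = (0.6 − 4.3 + 1.4 − 3.1 − 2.1 − 2.5 − 3.8 + 2.0 − 6.3 + 1.2)/10 = -1.6900
Numerator Σ_{t=1}^{9}(x_t−x̄)(x_{t+1}−x̄) = -53.8991
Denominator Σ(x_t−x̄)² = 72.0890
r_1 = -53.8991 / 72.0890 = -0.748

-0.748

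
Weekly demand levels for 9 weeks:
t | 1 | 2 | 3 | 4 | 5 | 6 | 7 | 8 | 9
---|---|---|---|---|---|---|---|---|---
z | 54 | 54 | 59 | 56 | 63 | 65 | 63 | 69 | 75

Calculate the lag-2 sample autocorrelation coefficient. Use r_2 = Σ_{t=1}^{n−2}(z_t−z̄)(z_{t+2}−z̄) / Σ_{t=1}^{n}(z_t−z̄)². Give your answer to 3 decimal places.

Mean z̄ = (54 + 54 + 59 + 56 + 63 + 65 + 63 + 69 + 75)/9 = 62.0000
Numerator Σ_{t=1}^{7}(z_t−z̄)(z_{t+2}−z̄) = 86.0000
Denominator Σ(z_t−z̄)² = 402.0000
r_2 = 86.0000 / 402.0000 = 0.214

0.214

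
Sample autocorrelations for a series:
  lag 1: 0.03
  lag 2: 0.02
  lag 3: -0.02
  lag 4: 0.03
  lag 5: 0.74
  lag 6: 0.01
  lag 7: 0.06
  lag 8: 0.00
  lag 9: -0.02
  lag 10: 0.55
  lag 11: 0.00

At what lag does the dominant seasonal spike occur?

5

The largest autocorrelation is r_5 = 0.74, with a weaker echo at lag 10 (0.55); the remaining lags stay at or below 0.06.
The dominant spike at lag 5 indicates a seasonal period of 5.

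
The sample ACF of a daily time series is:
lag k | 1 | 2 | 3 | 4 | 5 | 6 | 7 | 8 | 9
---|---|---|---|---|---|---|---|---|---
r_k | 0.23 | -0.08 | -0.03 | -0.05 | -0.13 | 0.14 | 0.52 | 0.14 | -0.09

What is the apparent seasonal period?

7

The largest autocorrelation is r_7 = 0.52; the remaining lags stay at or below 0.23.
The dominant spike at lag 7 indicates a seasonal period of 7.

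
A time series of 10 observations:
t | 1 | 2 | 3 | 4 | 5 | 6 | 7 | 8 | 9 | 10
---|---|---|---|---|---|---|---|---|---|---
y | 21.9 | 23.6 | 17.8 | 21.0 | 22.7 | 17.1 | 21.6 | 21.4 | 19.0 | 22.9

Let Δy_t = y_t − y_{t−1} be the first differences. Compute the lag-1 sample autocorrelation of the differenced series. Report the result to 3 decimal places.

-0.548

First differences Δy: 1.7, -5.8, 3.2, 1.7, -5.6, 4.5, -0.2, -2.4, 3.9
Mean of differences = 0.1111
Numerator Σ(Δy_t−Δȳ)(Δy_{t+1}−Δȳ) = -66.9812
Denominator Σ(Δy_t−Δȳ)² = 122.1689
r_1(Δy) = -66.9812 / 122.1689 = -0.548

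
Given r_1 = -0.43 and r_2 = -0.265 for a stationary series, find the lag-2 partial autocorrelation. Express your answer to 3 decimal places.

-0.552

φ_{22} = (r_2 − r_1²) / (1 − r_1²)
r_1² = (-0.43)² = 0.1849
Numerator = -0.265 − 0.1849 = -0.4499; denominator = 1 − 0.1849 = 0.8151
φ_{22} = -0.4499 / 0.8151 = -0.552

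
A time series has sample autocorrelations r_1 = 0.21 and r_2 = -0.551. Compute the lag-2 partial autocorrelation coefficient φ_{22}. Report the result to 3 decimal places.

-0.623

φ_{22} = (r_2 − r_1²) / (1 − r_1²)
r_1² = (0.21)² = 0.0441
Numerator = -0.551 − 0.0441 = -0.5951; denominator = 1 − 0.0441 = 0.9559
φ_{22} = -0.5951 / 0.9559 = -0.623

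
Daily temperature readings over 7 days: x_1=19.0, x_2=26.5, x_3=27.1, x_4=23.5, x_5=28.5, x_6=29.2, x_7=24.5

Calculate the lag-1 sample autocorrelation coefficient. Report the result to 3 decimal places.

Mean x̄ = (19.0 + 26.5 + 27.1 + 23.5 + 28.5 + 29.2 + 24.5)/7 = 25.4714
Numerator Σ_{t=1}^{6}(x_t−x̄)(x_{t+1}−x̄) = -6.4922
Denominator Σ(x_t−x̄)² = 73.4943
r_1 = -6.4922 / 73.4943 = -0.088

-0.088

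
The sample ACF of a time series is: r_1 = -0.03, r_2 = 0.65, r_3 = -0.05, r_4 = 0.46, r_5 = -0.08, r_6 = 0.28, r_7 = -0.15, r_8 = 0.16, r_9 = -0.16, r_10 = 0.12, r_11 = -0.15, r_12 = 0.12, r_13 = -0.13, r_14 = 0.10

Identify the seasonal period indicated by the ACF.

2

The largest autocorrelation is r_2 = 0.65, with weaker echoes at lags 4 (0.46), 6 (0.28) and 8 (0.16); the remaining lags stay at or below 0.12.
The dominant spike at lag 2 indicates a seasonal period of 2.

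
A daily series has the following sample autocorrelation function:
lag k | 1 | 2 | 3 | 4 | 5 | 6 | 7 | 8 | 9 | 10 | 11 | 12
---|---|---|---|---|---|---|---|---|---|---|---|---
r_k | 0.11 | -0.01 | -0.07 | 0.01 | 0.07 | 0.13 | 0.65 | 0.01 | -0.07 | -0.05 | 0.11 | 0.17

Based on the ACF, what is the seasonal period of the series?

7

The largest autocorrelation is r_7 = 0.65; the remaining lags stay at or below 0.17.
The dominant spike at lag 7 indicates a seasonal period of 7.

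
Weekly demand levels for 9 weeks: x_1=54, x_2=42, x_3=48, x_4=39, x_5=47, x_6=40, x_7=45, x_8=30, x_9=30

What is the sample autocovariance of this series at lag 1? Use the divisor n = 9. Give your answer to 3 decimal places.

6.432

Mean x̄ = (54 + 42 + 48 + 39 + 47 + 40 + 45 + 30 + 30)/9 = 41.6667
Σ_{t=1}^{8}(x_t−x̄)(x_{t+1}−x̄) = 57.8889
γ_1 = 57.8889 / 9 = 6.432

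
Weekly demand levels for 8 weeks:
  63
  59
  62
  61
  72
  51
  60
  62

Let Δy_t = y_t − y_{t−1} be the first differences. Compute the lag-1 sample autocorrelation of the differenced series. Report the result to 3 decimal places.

-0.636

First differences Δy: -4, 3, -1, 11, -21, 9, 2
Mean of differences = -0.1429
Numerator Σ(Δy_t−Δȳ)(Δy_{t+1}−Δȳ) = -427.8776
Denominator Σ(Δy_t−Δȳ)² = 672.8571
r_1(Δy) = -427.8776 / 672.8571 = -0.636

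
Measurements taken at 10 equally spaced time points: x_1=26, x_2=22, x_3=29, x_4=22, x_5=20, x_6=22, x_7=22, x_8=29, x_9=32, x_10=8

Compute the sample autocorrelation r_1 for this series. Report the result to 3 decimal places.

Mean x̄ = (26 + 22 + 29 + 22 + 20 + 22 + 22 + 29 + 32 + 8)/10 = 23.2000
Numerator Σ_{t=1}^{9}(x_t−x̄)(x_{t+1}−x̄) = -97.8400
Denominator Σ(x_t−x̄)² = 399.6000
r_1 = -97.8400 / 399.6000 = -0.245

-0.245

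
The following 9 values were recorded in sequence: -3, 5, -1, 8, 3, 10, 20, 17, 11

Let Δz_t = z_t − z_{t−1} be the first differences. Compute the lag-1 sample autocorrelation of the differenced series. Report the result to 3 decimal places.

First differences Δz: 8, -6, 9, -5, 7, 10, -3, -6
Mean of differences = 1.7500
Numerator Σ(Δz_t−Δz̄)(Δz_{t+1}−Δz̄) = -148.0625
Denominator Σ(Δz_t−Δz̄)² = 375.5000
r_1(Δz) = -148.0625 / 375.5000 = -0.394

-0.394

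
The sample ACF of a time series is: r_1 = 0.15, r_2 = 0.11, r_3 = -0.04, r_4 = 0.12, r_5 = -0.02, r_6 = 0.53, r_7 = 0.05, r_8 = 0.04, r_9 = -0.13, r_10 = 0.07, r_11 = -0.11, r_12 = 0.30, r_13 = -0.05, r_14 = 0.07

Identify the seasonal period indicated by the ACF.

The largest autocorrelation is r_6 = 0.53, with a weaker echo at lag 12 (0.30); the remaining lags stay at or below 0.15.
The dominant spike at lag 6 indicates a seasonal period of 6.

6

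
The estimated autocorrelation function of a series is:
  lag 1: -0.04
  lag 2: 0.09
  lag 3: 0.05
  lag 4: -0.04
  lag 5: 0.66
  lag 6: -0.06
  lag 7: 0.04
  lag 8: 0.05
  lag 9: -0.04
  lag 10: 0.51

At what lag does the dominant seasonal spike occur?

The largest autocorrelation is r_5 = 0.66, with a weaker echo at lag 10 (0.51); the remaining lags stay at or below 0.09.
The dominant spike at lag 5 indicates a seasonal period of 5.

5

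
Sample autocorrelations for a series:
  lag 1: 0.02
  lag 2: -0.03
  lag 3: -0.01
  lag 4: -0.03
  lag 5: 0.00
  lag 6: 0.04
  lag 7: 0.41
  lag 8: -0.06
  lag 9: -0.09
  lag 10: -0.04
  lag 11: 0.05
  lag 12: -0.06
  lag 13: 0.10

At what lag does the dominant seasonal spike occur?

7

The largest autocorrelation is r_7 = 0.41; the remaining lags stay at or below 0.10.
The dominant spike at lag 7 indicates a seasonal period of 7.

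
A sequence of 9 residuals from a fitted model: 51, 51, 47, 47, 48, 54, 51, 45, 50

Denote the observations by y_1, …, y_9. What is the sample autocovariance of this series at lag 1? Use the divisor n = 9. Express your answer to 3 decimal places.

-0.123

Mean ȳ = (51 + 51 + 47 + 47 + 48 + 54 + 51 + 45 + 50)/9 = 49.3333
Σ_{t=1}^{8}(y_t−ȳ)(y_{t+1}−ȳ) = -1.1111
γ_1 = -1.1111 / 9 = -0.123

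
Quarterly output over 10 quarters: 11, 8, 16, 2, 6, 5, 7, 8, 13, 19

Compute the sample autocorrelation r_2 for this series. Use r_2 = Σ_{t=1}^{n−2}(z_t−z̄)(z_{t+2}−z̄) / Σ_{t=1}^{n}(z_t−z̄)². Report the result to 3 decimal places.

0.099

Mean z̄ = (11 + 8 + 16 + 2 + 6 + 5 + 7 + 8 + 13 + 19)/10 = 9.5000
Numerator Σ_{t=1}^{8}(z_t−z̄)(z_{t+2}−z̄) = 24.5000
Denominator Σ(z_t−z̄)² = 246.5000
r_2 = 24.5000 / 246.5000 = 0.099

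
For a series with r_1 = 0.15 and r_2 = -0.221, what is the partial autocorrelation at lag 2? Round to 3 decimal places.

φ_{22} = (r_2 − r_1²) / (1 − r_1²)
r_1² = (0.15)² = 0.0225
Numerator = -0.221 − 0.0225 = -0.2435; denominator = 1 − 0.0225 = 0.9775
φ_{22} = -0.2435 / 0.9775 = -0.249

-0.249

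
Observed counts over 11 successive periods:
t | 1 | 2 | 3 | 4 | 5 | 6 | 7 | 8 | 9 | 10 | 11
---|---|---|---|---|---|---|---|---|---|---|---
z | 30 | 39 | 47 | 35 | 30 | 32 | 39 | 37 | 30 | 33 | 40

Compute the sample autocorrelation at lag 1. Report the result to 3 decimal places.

0.084

Mean z̄ = (30 + 39 + 47 + 35 + 30 + 32 + 39 + 37 + 30 + 33 + 40)/11 = 35.6364
Numerator Σ_{t=1}^{10}(z_t−z̄)(z_{t+1}−z̄) = 24.1405
Denominator Σ(z_t−z̄)² = 288.5455
r_1 = 24.1405 / 288.5455 = 0.084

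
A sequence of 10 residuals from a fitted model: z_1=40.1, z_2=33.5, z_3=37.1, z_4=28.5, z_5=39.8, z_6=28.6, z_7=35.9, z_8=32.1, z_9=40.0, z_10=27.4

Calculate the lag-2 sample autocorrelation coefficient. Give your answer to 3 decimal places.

0.509

Mean z̄ = (40.1 + 33.5 + 37.1 + 28.5 + 39.8 + 28.6 + 35.9 + 32.1 + 40.0 + 27.4)/10 = 34.3000
Numerator Σ_{t=1}^{8}(z_t−z̄)(z_{t+2}−z̄) = 114.9800
Denominator Σ(z_t−z̄)² = 226.0000
r_2 = 114.9800 / 226.0000 = 0.509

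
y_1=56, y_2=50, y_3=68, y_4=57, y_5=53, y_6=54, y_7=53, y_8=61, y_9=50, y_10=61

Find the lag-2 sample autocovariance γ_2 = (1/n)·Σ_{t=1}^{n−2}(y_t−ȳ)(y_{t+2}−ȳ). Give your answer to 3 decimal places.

-0.518

Mean ȳ = (56 + 50 + 68 + 57 + 53 + 54 + 53 + 61 + 50 + 61)/10 = 56.3000
Σ_{t=1}^{8}(y_t−ȳ)(y_{t+2}−ȳ) = -5.1800
γ_2 = -5.1800 / 10 = -0.518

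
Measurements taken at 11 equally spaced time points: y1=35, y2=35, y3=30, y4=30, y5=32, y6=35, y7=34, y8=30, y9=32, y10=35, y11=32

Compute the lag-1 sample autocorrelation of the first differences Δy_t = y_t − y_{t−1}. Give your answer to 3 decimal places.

-0.054

First differences Δy: 0, -5, 0, 2, 3, -1, -4, 2, 3, -3
Mean of differences = -0.3000
Numerator Σ(Δy_t−Δȳ)(Δy_{t+1}−Δȳ) = -4.0900
Denominator Σ(Δy_t−Δȳ)² = 76.1000
r_1(Δy) = -4.0900 / 76.1000 = -0.054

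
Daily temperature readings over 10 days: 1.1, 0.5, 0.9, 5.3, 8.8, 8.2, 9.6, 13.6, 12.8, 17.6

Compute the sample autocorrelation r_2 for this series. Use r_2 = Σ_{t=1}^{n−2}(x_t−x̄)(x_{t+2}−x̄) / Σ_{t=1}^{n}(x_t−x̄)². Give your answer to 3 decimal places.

Mean x̄ = (1.1 + 0.5 + 0.9 + 5.3 + 8.8 + 8.2 + 9.6 + 13.6 + 12.8 + 17.6)/10 = 7.8400
Numerator Σ_{t=1}^{8}(x_t−x̄)(x_{t+2}−x̄) = 126.5528
Denominator Σ(x_t−x̄)² = 311.1040
r_2 = 126.5528 / 311.1040 = 0.407

0.407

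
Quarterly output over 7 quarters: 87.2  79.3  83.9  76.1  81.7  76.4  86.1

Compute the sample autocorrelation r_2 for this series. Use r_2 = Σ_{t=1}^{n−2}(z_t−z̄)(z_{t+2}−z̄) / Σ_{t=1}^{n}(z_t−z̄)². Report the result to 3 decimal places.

Mean z̄ = (87.2 + 79.3 + 83.9 + 76.1 + 81.7 + 76.4 + 86.1)/7 = 81.5286
Deviations from mean: 5.6714, -2.2286, 2.3714, -5.4286, 0.1714, -5.1286, 4.5714
Σ(z_t−z̄)(z_{t+2}−z̄) = (13.4494) + (12.0980) + (0.4065) + (27.8408) + (0.7837) = 54.5784
Denominator Σ(z_t−z̄)² = 119.4543
r_2 = 54.5784 / 119.4543 = 0.457

0.457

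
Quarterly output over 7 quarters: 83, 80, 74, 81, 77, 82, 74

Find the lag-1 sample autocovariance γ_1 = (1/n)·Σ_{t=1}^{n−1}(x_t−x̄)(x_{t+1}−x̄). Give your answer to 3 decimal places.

-5.195

Mean x̄ = (83 + 80 + 74 + 81 + 77 + 82 + 74)/7 = 78.7143
Deviations: 4.2857, 1.2857, -4.7143, 2.2857, -1.7143, 3.2857, -4.7143
Σ_{t=1}^{6}(x_t−x̄)(x_{t+1}−x̄) = -36.3673
γ_1 = -36.3673 / 7 = -5.195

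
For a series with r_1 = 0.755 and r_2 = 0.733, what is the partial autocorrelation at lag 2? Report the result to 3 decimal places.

0.379

φ_{22} = (r_2 − r_1²) / (1 − r_1²)
r_1² = (0.755)² = 0.570025
Numerator = 0.733 − 0.5700 = 0.1630; denominator = 1 − 0.5700 = 0.4300
φ_{22} = 0.1630 / 0.4300 = 0.379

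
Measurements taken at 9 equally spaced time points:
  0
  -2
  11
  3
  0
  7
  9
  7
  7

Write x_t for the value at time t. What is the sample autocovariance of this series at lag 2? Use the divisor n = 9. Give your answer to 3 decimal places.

-6.284

Mean x̄ = (0 − 2 + 11 + 3 + 0 + 7 + 9 + 7 + 7)/9 = 4.6667
Σ_{t=1}^{7}(x_t−x̄)(x_{t+2}−x̄) = -56.5556
γ_2 = -56.5556 / 9 = -6.284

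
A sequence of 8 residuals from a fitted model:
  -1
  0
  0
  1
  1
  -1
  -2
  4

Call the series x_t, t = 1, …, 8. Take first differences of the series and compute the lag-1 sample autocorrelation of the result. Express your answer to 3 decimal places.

First differences Δx: 1, 0, 1, 0, -2, -1, 6
Mean of differences = 0.7143
Numerator Σ(Δx_t−Δx̄)(Δx_{t+1}−Δx̄) = -3.0816
Denominator Σ(Δx_t−Δx̄)² = 39.4286
r_1(Δx) = -3.0816 / 39.4286 = -0.078

-0.078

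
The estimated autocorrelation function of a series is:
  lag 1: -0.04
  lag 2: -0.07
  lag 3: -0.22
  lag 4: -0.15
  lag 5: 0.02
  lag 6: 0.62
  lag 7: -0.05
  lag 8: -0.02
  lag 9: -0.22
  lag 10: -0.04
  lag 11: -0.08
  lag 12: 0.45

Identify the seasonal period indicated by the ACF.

6

The largest autocorrelation is r_6 = 0.62, with a weaker echo at lag 12 (0.45); the remaining lags stay at or below 0.02.
The dominant spike at lag 6 indicates a seasonal period of 6.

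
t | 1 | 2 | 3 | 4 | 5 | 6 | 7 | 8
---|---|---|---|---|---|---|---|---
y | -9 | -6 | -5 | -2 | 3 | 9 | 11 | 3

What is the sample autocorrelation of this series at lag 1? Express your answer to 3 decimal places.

Mean ȳ = (-9 − 6 − 5 − 2 + 3 + 9 + 11 + 3)/8 = 0.5000
Deviations from mean: -9.5000, -6.5000, -5.5000, -2.5000, 2.5000, 8.5000, 10.5000, 2.5000
Σ(y_t−ȳ)(y_{t+1}−ȳ) = (61.7500) + (35.7500) + (13.7500) + (-6.2500) + (21.2500) + (89.2500) + (26.2500) = 241.7500
Denominator Σ(y_t−ȳ)² = 364.0000
r_1 = 241.7500 / 364.0000 = 0.664

0.664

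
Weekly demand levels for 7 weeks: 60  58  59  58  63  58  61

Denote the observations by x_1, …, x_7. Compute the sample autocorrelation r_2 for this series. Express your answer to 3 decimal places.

0.352

Mean x̄ = (60 + 58 + 59 + 58 + 63 + 58 + 61)/7 = 59.5714
Deviations from mean: 0.4286, -1.5714, -0.5714, -1.5714, 3.4286, -1.5714, 1.4286
Σ(x_t−x̄)(x_{t+2}−x̄) = (-0.2449) + (2.4694) + (-1.9592) + (2.4694) + (4.8980) = 7.6327
Denominator Σ(x_t−x̄)² = 21.7143
r_2 = 7.6327 / 21.7143 = 0.352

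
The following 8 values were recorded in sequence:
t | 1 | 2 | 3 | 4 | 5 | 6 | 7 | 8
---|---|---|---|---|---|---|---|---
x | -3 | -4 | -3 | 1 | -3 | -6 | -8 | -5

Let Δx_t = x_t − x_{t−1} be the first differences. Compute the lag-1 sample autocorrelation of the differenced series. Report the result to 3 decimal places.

First differences Δx: -1, 1, 4, -4, -3, -2, 3
Mean of differences = -0.2857
Numerator Σ(Δx_t−Δx̄)(Δx_{t+1}−Δx̄) = -2.2245
Denominator Σ(Δx_t−Δx̄)² = 55.4286
r_1(Δx) = -2.2245 / 55.4286 = -0.040

-0.040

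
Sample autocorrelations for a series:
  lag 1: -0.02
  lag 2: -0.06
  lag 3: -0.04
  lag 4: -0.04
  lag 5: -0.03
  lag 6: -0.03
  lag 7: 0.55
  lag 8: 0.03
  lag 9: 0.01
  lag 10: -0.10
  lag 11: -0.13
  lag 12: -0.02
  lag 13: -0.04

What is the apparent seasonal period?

7

The largest autocorrelation is r_7 = 0.55; the remaining lags stay at or below 0.03.
The dominant spike at lag 7 indicates a seasonal period of 7.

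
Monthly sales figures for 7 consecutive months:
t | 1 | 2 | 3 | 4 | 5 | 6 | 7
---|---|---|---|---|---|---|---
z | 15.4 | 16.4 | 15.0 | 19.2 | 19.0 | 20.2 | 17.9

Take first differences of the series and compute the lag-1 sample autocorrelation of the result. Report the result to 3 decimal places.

-0.489

First differences Δz: 1.0, -1.4, 4.2, -0.2, 1.2, -2.3
Mean of differences = 0.4167
Numerator Σ(Δz_t−Δz̄)(Δz_{t+1}−Δz̄) = -12.8769
Denominator Σ(Δz_t−Δz̄)² = 26.3283
r_1(Δz) = -12.8769 / 26.3283 = -0.489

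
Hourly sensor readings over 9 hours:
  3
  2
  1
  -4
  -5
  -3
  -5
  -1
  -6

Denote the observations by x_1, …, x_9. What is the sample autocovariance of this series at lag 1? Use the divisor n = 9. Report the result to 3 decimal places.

Mean x̄ = (3 + 2 + 1 − 4 − 5 − 3 − 5 − 1 − 6)/9 = -2.0000
Σ_{t=1}^{8}(x_t−x̄)(x_{t+1}−x̄) = 31.0000
γ_1 = 31.0000 / 9 = 3.444

3.444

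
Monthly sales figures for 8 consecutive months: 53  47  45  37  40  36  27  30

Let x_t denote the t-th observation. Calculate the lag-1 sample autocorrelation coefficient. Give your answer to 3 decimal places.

0.539

Mean x̄ = (53 + 47 + 45 + 37 + 40 + 36 + 27 + 30)/8 = 39.3750
Deviations from mean: 13.6250, 7.6250, 5.6250, -2.3750, 0.6250, -3.3750, -12.3750, -9.3750
Numerator Σ_{t=1}^{7}(x_t−x̄)(x_{t+1}−x̄) = 287.6094
Denominator Σ(x_t−x̄)² = 533.8750
r_1 = 287.6094 / 533.8750 = 0.539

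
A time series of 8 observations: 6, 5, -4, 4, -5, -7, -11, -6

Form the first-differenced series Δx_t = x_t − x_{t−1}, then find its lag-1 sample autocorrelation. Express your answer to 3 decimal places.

First differences Δx: -1, -9, 8, -9, -2, -4, 5
Mean of differences = -1.7143
Numerator Σ(Δx_t−Δx̄)(Δx_{t+1}−Δx̄) = -159.3673
Denominator Σ(Δx_t−Δx̄)² = 251.4286
r_1(Δx) = -159.3673 / 251.4286 = -0.634

-0.634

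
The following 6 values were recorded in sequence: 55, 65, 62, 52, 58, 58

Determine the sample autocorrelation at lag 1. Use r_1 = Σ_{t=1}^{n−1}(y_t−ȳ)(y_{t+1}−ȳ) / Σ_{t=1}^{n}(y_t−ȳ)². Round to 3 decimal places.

-0.172

Mean ȳ = (55 + 65 + 62 + 52 + 58 + 58)/6 = 58.3333
Deviations from mean: -3.3333, 6.6667, 3.6667, -6.3333, -0.3333, -0.3333
Σ(y_t−ȳ)(y_{t+1}−ȳ) = (-22.2222) + (24.4444) + (-23.2222) + (2.1111) + (0.1111) = -18.7778
Denominator Σ(y_t−ȳ)² = 109.3333
r_1 = -18.7778 / 109.3333 = -0.172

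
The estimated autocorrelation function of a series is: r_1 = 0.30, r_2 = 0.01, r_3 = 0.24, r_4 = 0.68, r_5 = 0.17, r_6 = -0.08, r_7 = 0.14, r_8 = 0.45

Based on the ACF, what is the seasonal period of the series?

4

The largest autocorrelation is r_4 = 0.68, with a weaker echo at lag 8 (0.45); the remaining lags stay at or below 0.30. The elevated value at lag 1 (0.30), dropping to 0.01 at lag 2, reflects decaying short-term dependence rather than seasonality.
The dominant spike at lag 4 indicates a seasonal period of 4.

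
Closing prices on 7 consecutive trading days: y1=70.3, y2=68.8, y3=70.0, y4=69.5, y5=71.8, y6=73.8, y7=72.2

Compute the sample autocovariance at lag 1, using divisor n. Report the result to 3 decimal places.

Mean ȳ = (70.3 + 68.8 + 70.0 + 69.5 + 71.8 + 73.8 + 72.2)/7 = 70.9143
Σ_{t=1}^{6}(y_t−ȳ)(y_{t+1}−ȳ) = 9.5384
γ_1 = 9.5384 / 7 = 1.363

1.363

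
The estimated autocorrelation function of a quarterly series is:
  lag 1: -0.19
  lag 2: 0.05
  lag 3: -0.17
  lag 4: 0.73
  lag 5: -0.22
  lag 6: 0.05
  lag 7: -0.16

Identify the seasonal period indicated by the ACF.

The largest autocorrelation is r_4 = 0.73; the remaining lags stay at or below 0.05.
The dominant spike at lag 4 indicates a seasonal period of 4.

4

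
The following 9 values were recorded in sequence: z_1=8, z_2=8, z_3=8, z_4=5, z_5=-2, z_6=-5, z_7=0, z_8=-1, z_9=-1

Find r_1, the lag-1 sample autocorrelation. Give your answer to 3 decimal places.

0.664

Mean z̄ = (8 + 8 + 8 + 5 − 2 − 5 + 0 − 1 − 1)/9 = 2.2222
Numerator Σ_{t=1}^{8}(z_t−z̄)(z_{t+1}−z̄) = 135.1728
Denominator Σ(z_t−z̄)² = 203.5556
r_1 = 135.1728 / 203.5556 = 0.664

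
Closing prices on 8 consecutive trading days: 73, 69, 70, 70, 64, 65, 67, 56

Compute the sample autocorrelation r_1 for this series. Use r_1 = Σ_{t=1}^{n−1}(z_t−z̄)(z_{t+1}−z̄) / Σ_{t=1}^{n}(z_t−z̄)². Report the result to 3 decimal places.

Mean z̄ = (73 + 69 + 70 + 70 + 64 + 65 + 67 + 56)/8 = 66.7500
Deviations from mean: 6.2500, 2.2500, 3.2500, 3.2500, -2.7500, -1.7500, 0.2500, -10.7500
Σ(z_t−z̄)(z_{t+1}−z̄) = (14.0625) + (7.3125) + (10.5625) + (-8.9375) + (4.8125) + (-0.4375) + (-2.6875) = 24.6875
Denominator Σ(z_t−z̄)² = 191.5000
r_1 = 24.6875 / 191.5000 = 0.129

0.129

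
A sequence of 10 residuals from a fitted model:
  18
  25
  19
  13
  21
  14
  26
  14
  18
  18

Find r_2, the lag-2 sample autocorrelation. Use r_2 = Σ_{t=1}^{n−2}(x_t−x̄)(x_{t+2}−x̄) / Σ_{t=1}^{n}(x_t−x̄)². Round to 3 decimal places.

Mean x̄ = (18 + 25 + 19 + 13 + 21 + 14 + 26 + 14 + 18 + 18)/10 = 18.6000
Numerator Σ_{t=1}^{8}(x_t−x̄)(x_{t+2}−x̄) = 27.8800
Denominator Σ(x_t−x̄)² = 176.4000
r_2 = 27.8800 / 176.4000 = 0.158

0.158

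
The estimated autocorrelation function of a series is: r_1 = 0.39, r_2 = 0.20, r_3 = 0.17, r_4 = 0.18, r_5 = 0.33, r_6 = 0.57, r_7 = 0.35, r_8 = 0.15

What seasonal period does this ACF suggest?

The largest autocorrelation is r_6 = 0.57; the remaining lags stay at or below 0.39. The elevated value at lag 1 (0.39), dropping to 0.20 at lag 2, reflects decaying short-term dependence rather than seasonality.
The dominant spike at lag 6 indicates a seasonal period of 6.

6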